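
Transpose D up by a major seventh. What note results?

A seventh above D lands on the letter C.
A major seventh spans 11 semitones, so D moves to pitch class 1. On the letter C that is C#.

C#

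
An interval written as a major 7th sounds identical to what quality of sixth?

doubly augmented

A major seventh spans 11 semitones.
A sixth spanning 11 semitones is doubly augmented (the major sixth is 9).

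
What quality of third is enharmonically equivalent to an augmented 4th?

doubly augmented

An augmented fourth spans 6 semitones.
A third spanning 6 semitones is doubly augmented (the major third is 4).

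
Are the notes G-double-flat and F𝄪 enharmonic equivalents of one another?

Gbb is pitch class 5; F## is pitch class 7.
The pitch classes differ (5 vs. 7), so they are not enharmonic equivalents.

No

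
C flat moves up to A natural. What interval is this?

augmented sixth

The letter names run C→A, a span of 5 letter steps, so the interval is some kind of sixth.
Cb to A is 10 semitones. A major sixth is 9, so 10 makes it augmented.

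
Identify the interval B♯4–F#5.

diminished fifth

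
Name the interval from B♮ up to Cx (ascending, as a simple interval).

augmented second

The letter names run B→C, a span of 1 letter step, so the interval is some kind of second.
B to C## is 3 semitones. A major second is 2, so 3 makes it augmented.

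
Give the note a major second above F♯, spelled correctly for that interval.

A second above F lands on the letter G.
A major second spans 2 semitones, so F# moves to pitch class 8. On the letter G that is G#.

G#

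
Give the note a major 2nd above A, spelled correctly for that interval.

A second above A lands on the letter B.
A major second spans 2 semitones, so A moves to pitch class 11. On the letter B that is B.

B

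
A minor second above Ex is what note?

E up a major second is F#, so the target letter is F.
From E##, a minor second is 1 semitone up: F##.

F##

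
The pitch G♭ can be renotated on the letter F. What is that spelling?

Plain F sits 1 semitone below Gb, so on the letter F the same pitch needs a sharp: F#.

F#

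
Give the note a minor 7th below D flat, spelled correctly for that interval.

Eb

D down a major seventh is Eb, so the target letter is E.
From Db, a minor seventh is 10 semitones down: Eb.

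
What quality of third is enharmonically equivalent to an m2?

A minor second spans 1 semitone.
A third spanning 1 semitone is doubly diminished (the major third is 4).

doubly diminished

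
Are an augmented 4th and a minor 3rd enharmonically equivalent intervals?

No

An augmented fourth spans 6 semitones; a minor third spans 3.
The spans differ, so they are not enharmonic equivalents.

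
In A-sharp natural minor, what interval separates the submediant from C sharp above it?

The submediant of A# natural minor is F#.
F# up to C#: letters F→C make it a fifth; 7 semitones makes it perfect.

perfect fifth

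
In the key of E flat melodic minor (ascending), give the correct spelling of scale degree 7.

D

The Eb melodic minor (ascending) scale runs Eb F Gb Ab Bb C D.
Degree 7 is D.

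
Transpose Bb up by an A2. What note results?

C#

B up a major second is C#, so the target letter is C.
From Bb, an augmented second is 3 semitones up: C#.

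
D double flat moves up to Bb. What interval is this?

augmented sixth

Counting letters D–E–F–G–A–B gives a sixth.
Dbb→Bb = 10 semitones, 1 wider than the major sixth (9), so augmented.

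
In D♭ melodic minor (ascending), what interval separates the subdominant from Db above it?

perfect fifth

The subdominant of Db melodic minor (ascending) is Gb.
Gb up to Db: letters G→D make it a fifth; 7 semitones makes it perfect.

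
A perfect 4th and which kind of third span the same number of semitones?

augmented

A perfect fourth spans 5 semitones.
A third spanning 5 semitones is augmented (the major third is 4).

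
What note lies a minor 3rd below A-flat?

A down a major third is F, so the target letter is F.
From Ab, a minor third is 3 semitones down: F.

F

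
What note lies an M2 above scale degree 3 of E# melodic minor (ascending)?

Scale degree 3 of E# melodic minor (ascending) is G#.
A major second (2 semitones) above G# lands on the letter A, giving A#.

A#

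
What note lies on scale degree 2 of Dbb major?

Ebb

The Dbb major scale runs Dbb Ebb Fb Gbb Abb Bbb Cb.
Degree 2 is Ebb.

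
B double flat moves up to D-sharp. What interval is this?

The letter names run B→D, a span of 2 letter steps, so the interval is some kind of third.
Bbb to D# is 6 semitones. A major third is 4, so 6 makes it doubly augmented.

doubly augmented third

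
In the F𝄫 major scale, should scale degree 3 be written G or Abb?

Abb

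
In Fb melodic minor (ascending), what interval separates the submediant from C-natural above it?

major seventh

The submediant of Fb melodic minor (ascending) is Db.
Db up to C: letters D→C make it a seventh; 11 semitones makes it major.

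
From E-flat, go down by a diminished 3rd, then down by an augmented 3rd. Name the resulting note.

Ab

A diminished third down from Eb is C# (letter C, 2 semitones down).
An augmented third down from C# is Ab (letter A, 5 semitones down).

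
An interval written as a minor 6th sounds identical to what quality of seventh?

doubly diminished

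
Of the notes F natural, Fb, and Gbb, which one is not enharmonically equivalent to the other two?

In 12-tone equal temperament, enharmonic equivalents share a pitch class. F is pitch class 5; Fb is pitch class 4; Gbb is pitch class 5.
F and Gbb share pitch class 5, while Fb is pitch class 4.

Fb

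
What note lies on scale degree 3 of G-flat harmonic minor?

Bbb

The Gb harmonic minor scale runs Gb Ab Bbb Cb Db Ebb F.
Degree 3 is Bbb.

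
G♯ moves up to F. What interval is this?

diminished seventh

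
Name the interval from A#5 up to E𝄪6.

augmented fifth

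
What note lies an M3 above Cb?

C up a major third is E, so the target letter is E.
From Cb, a major third is 4 semitones up: Eb.

Eb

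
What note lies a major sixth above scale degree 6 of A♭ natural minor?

Scale degree 6 of Ab natural minor is Fb.
A major sixth (9 semitones) above Fb lands on the letter D, giving Db.

Db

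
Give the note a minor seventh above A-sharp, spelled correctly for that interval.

G#

A up a major seventh is G#, so the target letter is G.
From A#, a minor seventh is 10 semitones up: G#.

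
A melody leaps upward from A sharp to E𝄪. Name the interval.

Counting letters A–B–C–D–E gives a fifth.
A#→E## = 8 semitones, 1 wider than the perfect fifth (7), so augmented.

augmented fifth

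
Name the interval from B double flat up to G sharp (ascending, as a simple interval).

Counting letters B–C–D–E–F–G gives a sixth.
Bbb→G# = 11 semitones, 2 wider than the major sixth (9), so doubly augmented.

doubly augmented sixth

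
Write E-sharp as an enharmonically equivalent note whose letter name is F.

F

E# is pitch class 5. The letter F alone is pitch class 5.
Pitch class 5 on F needs no accidental: F.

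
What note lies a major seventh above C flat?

A seventh above C lands on the letter B.
A major seventh spans 11 semitones, so Cb moves to pitch class 10. On the letter B that is Bb.

Bb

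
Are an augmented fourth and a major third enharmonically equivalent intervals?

No

An augmented fourth spans 6 semitones; a major third spans 4.
The spans differ, so they are not enharmonic equivalents.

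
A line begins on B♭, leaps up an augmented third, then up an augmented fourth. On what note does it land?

G##

An augmented third up from Bb is D# (letter D, 5 semitones up).
An augmented fourth up from D# is G## (letter G, 6 semitones up).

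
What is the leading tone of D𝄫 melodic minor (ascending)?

The Dbb melodic minor (ascending) scale runs Dbb Ebb Fbb Gbb Abb Bbb Cb.
Degree 7 is Cb.

Cb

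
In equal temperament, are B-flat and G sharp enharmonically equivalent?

Bb is pitch class 10; G# is pitch class 8.
The pitch classes differ (10 vs. 8), so they are not enharmonic equivalents.

No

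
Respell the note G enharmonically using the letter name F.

G is pitch class 7. The letter F alone is pitch class 5.
To reach pitch class 7 from F requires an offset of +2 semitones, i.e. double sharp: F##.

F##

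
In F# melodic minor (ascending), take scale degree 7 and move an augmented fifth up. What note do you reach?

B##

Scale degree 7 of F# melodic minor (ascending) is E#.
An augmented fifth (8 semitones) above E# lands on the letter B, giving B##.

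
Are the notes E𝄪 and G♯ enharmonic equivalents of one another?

No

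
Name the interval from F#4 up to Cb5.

The letter names run F→C, a span of 4 letter steps, so the interval is some kind of fifth.
F# to Cb is 5 semitones. A perfect fifth is 7, so 5 makes it doubly diminished.

doubly diminished fifth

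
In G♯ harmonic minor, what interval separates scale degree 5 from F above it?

diminished third

Scale degree 5 of G# harmonic minor is D#.
D# up to F: letters D→F make it a third; 2 semitones makes it diminished.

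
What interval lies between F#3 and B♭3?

Counting letters F–G–A–B gives a fourth.
F#→Bb = 4 semitones, 1 narrower than the perfect fourth (5), so diminished.

diminished fourth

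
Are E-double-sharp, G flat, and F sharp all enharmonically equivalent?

Yes

E## is pitch class 6; Gb is pitch class 6; F# is pitch class 6.
All spellings map to pitch class 6, so they are enharmonically equivalent.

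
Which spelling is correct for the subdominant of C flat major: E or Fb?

Each scale degree takes a distinct letter name. Degree 4 of a scale on C must use the letter F.
Fb and E are enharmonically the same pitch, but only Fb uses the letter F, so it is the correct spelling here.

Fb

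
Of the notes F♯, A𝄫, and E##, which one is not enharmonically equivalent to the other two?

Abb

In 12-tone equal temperament, enharmonic equivalents share a pitch class. F# is pitch class 6; Abb is pitch class 7; E## is pitch class 6.
F# and E## share pitch class 6, while Abb is pitch class 7.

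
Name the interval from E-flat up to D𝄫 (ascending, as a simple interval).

Counting letters E–F–G–A–B–C–D gives a seventh.
Eb→Dbb = 9 semitones, 2 narrower than the major seventh (11), so diminished.

diminished seventh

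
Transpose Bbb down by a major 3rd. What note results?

Gbb

A third below B lands on the letter G.
A major third spans 4 semitones, so Bbb moves to pitch class 5. On the letter G that is Gbb.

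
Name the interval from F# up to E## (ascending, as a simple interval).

Counting letters F–G–A–B–C–D–E gives a seventh.
F#→E## = 12 semitones, 1 wider than the major seventh (11), so augmented.

augmented seventh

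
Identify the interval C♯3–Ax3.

The letter names run C→A, a span of 5 letter steps, so the interval is some kind of sixth.
C# to A## is 10 semitones. A major sixth is 9, so 10 makes it augmented.

augmented sixth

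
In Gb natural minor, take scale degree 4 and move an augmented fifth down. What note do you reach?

Scale degree 4 of Gb natural minor is Cb.
An augmented fifth (8 semitones) below Cb lands on the letter F, giving Fbb.

Fbb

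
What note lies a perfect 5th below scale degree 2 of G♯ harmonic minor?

Scale degree 2 of G# harmonic minor is A#.
A perfect fifth (7 semitones) below A# lands on the letter D, giving D#.

D#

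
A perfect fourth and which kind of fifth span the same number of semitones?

A perfect fourth spans 5 semitones.
A fifth spanning 5 semitones is doubly diminished (the perfect fifth is 7).

doubly diminished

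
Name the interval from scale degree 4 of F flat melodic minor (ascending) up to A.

augmented seventh

Scale degree 4 of Fb melodic minor (ascending) is Bbb.
Bbb up to A: letters B→A make it a seventh; 12 semitones makes it augmented.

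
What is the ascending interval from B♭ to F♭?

The letter names run B→F, a span of 4 letter steps, so the interval is some kind of fifth.
Bb to Fb is 6 semitones. A perfect fifth is 7, so 6 makes it diminished.

diminished fifth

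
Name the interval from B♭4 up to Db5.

minor third

The letter names run B→D, a span of 2 letter steps, so the interval is some kind of third.
Bb to Db is 3 semitones. A major third is 4, so 3 makes it minor.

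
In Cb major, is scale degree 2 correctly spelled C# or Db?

Db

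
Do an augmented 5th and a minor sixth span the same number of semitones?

An augmented fifth spans 8 semitones; a minor sixth spans 8.
They are enharmonically equivalent.

Yes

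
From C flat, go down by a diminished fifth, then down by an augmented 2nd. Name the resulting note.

Ebb

A diminished fifth down from Cb is F (letter F, 6 semitones down).
An augmented second down from F is Ebb (letter E, 3 semitones down).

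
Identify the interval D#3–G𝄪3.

The letter names run D→G, a span of 3 letter steps, so the interval is some kind of fourth.
D# to G## is 6 semitones. A perfect fourth is 5, so 6 makes it augmented.

augmented fourth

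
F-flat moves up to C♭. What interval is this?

Counting letters F–G–A–B–C gives a fifth.
Fb→Cb = 7 semitones, exactly the perfect fifth.

perfect fifth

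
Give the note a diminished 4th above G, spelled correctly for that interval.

Cb

A fourth above G lands on the letter C.
A diminished fourth spans 4 semitones, so G moves to pitch class 11. On the letter C that is Cb.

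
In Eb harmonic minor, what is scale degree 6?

Cb

Degree 6 takes the letter 5 steps above E, which is C.
In harmonic minor, degree 6 sits 8 semitones above the tonic. Eb + 8 semitones is pitch class 11, spelled on C as Cb.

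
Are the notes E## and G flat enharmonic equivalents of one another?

E## = pitch class 6 and Gb = pitch class 6 — the same pitch class, so they are enharmonic equivalents.

Yes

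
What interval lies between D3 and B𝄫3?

diminished sixth

Counting letters D–E–F–G–A–B gives a sixth.
D→Bbb = 7 semitones, 2 narrower than the major sixth (9), so diminished.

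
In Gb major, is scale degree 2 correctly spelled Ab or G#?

Each scale degree takes a distinct letter name. Degree 2 of a scale on G must use the letter A.
Ab and G# are enharmonically the same pitch, but only Ab uses the letter A, so it is the correct spelling here.

Ab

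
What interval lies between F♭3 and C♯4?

The letter names run F→C, a span of 4 letter steps, so the interval is some kind of fifth.
Fb to C# is 9 semitones. A perfect fifth is 7, so 9 makes it doubly augmented.

doubly augmented fifth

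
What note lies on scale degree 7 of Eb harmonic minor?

D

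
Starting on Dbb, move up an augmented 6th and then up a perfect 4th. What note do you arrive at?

Eb

An augmented sixth up from Dbb is Bb (letter B, 10 semitones up).
A perfect fourth up from Bb is Eb (letter E, 5 semitones up).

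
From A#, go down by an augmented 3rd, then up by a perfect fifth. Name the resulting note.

C

An augmented third down from A# is F (letter F, 5 semitones down).
A perfect fifth up from F is C (letter C, 7 semitones up).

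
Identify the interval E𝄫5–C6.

The letter names run E→C, a span of 5 letter steps, so the interval is some kind of sixth.
Ebb to C is 10 semitones. A major sixth is 9, so 10 makes it augmented.

augmented sixth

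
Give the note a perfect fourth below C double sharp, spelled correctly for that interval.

A fourth below C lands on the letter G.
A perfect fourth spans 5 semitones, so C## moves to pitch class 9. On the letter G that is G##.

G##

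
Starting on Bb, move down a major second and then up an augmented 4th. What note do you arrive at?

D

A major second down from Bb is Ab (letter A, 2 semitones down).
An augmented fourth up from Ab is D (letter D, 6 semitones up).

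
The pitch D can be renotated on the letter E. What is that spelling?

Ebb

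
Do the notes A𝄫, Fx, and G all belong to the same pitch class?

Yes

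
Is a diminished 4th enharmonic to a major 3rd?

Yes

A diminished fourth spans 4 semitones; a major third spans 4.
They are enharmonically equivalent.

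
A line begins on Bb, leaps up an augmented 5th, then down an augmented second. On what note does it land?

Eb

An augmented fifth up from Bb is F# (letter F, 8 semitones up).
An augmented second down from F# is Eb (letter E, 3 semitones down).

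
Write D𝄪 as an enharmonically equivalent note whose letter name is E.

E

Plain E sits at the same pitch as D##, so on the letter E the same pitch needs a natural: E.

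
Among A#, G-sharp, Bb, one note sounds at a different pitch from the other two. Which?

G#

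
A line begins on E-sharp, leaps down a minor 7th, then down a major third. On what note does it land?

D#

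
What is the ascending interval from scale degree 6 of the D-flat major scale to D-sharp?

Scale degree 6 of Db major is Bb.
Bb up to D#: letters B→D make it a third; 5 semitones makes it augmented.

augmented third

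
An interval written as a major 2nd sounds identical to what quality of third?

diminished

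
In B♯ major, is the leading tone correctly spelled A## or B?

A##

Each scale degree takes a distinct letter name. Degree 7 of a scale on B must use the letter A.
A## and B are enharmonically the same pitch, but only A## uses the letter A, so it is the correct spelling here.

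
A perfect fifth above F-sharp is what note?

F up a perfect fifth is C, so the target letter is C.
From F#, a perfect fifth is 7 semitones up: C#.

C#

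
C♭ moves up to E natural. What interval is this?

augmented third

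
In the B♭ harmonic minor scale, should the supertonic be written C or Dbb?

Each scale degree takes a distinct letter name. Degree 2 of a scale on B must use the letter C.
C and Dbb are enharmonically the same pitch, but only C uses the letter C, so it is the correct spelling here.

C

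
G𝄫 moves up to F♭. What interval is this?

major seventh

Counting letters G–A–B–C–D–E–F gives a seventh.
Gbb→Fb = 11 semitones, exactly the major seventh.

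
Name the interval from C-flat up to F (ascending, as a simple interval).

The letter names run C→F, a span of 3 letter steps, so the interval is some kind of fourth.
Cb to F is 6 semitones. A perfect fourth is 5, so 6 makes it augmented.

augmented fourth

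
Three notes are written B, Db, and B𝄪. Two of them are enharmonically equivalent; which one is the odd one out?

In 12-tone equal temperament, enharmonic equivalents share a pitch class. B is pitch class 11; Db is pitch class 1; B## is pitch class 1.
Db and B## share pitch class 1, while B is pitch class 11.

B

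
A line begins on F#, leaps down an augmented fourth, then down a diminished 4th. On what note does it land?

G#

An augmented fourth down from F# is C (letter C, 6 semitones down).
A diminished fourth down from C is G# (letter G, 4 semitones down).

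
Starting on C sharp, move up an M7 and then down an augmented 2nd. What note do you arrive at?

A major seventh up from C# is B# (letter B, 11 semitones up).
An augmented second down from B# is A (letter A, 3 semitones down).

A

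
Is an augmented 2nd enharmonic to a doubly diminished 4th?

An augmented second spans 3 semitones; a doubly diminished fourth spans 3.
They are enharmonically equivalent.

Yes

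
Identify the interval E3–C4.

Counting letters E–F–G–A–B–C gives a sixth.
E→C = 8 semitones, 1 narrower than the major sixth (9), so minor.

minor sixth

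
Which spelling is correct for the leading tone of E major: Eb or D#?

D#

Each scale degree takes a distinct letter name. Degree 7 of a scale on E must use the letter D.
D# and Eb are enharmonically the same pitch, but only D# uses the letter D, so it is the correct spelling here.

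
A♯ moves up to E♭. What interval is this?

doubly diminished fifth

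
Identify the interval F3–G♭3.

The letter names run F→G, a span of 1 letter step, so the interval is some kind of second.
F to Gb is 1 semitone. A major second is 2, so 1 makes it minor.

minor second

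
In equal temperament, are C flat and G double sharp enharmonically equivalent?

Cb is pitch class 11; G## is pitch class 9.
The pitch classes differ (11 vs. 9), so they are not enharmonic equivalents.

No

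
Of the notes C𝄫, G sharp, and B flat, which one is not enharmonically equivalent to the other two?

G#

In 12-tone equal temperament, enharmonic equivalents share a pitch class. Cbb is pitch class 10; G# is pitch class 8; Bb is pitch class 10.
Cbb and Bb share pitch class 10, while G# is pitch class 8.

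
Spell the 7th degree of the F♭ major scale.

Degree 7 takes the letter 6 steps above F, which is E.
In major, degree 7 sits 11 semitones above the tonic. Fb + 11 semitones is pitch class 3, spelled on E as Eb.

Eb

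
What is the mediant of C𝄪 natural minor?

Degree 3 takes the letter 2 steps above C, which is E.
In natural minor, degree 3 sits 3 semitones above the tonic. C## + 3 semitones is pitch class 5, spelled on E as E#.

E#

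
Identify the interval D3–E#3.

Counting letters D–E gives a second.
D→E# = 3 semitones, 1 wider than the major second (2), so augmented.

augmented second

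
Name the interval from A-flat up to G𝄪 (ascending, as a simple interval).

doubly augmented seventh

Counting letters A–B–C–D–E–F–G gives a seventh.
Ab→G## = 13 semitones, 2 wider than the major seventh (11), so doubly augmented.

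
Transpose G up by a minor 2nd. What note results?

Ab

A second above G lands on the letter A.
A minor second spans 1 semitone, so G moves to pitch class 8. On the letter A that is Ab.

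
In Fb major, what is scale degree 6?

Degree 6 takes the letter 5 steps above F, which is D.
In major, degree 6 sits 9 semitones above the tonic. Fb + 9 semitones is pitch class 1, spelled on D as Db.

Db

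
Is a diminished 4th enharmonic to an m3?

No

A diminished fourth spans 4 semitones; a minor third spans 3.
The spans differ, so they are not enharmonic equivalents.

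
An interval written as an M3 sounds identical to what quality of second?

doubly augmented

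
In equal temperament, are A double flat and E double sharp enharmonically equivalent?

No

Abb is pitch class 7; E## is pitch class 6.
The pitch classes differ (7 vs. 6), so they are not enharmonic equivalents.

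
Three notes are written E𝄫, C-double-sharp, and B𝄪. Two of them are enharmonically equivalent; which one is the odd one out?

In 12-tone equal temperament, enharmonic equivalents share a pitch class. Ebb is pitch class 2; C## is pitch class 2; B## is pitch class 1.
Ebb and C## share pitch class 2, while B## is pitch class 1.

B##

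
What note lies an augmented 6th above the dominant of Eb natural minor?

The dominant of Eb natural minor is Bb.
An augmented sixth (10 semitones) above Bb lands on the letter G, giving G#.

G#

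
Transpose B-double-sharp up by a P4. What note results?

B up a perfect fourth is E, so the target letter is E.
From B##, a perfect fourth is 5 semitones up: E##.

E##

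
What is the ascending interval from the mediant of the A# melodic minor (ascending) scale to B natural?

The mediant of A# melodic minor (ascending) is C#.
C# up to B: letters C→B make it a seventh; 10 semitones makes it minor.

minor seventh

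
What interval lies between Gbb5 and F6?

augmented seventh

The letter names run G→F, a span of 6 letter steps, so the interval is some kind of seventh.
Gbb to F is 12 semitones. A major seventh is 11, so 12 makes it augmented.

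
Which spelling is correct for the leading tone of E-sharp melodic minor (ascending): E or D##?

D##

Each scale degree takes a distinct letter name. Degree 7 of a scale on E must use the letter D.
D## and E are enharmonically the same pitch, but only D## uses the letter D, so it is the correct spelling here.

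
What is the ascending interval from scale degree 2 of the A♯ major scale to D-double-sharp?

major third

Scale degree 2 of A# major is B#.
B# up to D##: letters B→D make it a third; 4 semitones makes it major.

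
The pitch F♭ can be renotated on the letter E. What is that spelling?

E

Fb is pitch class 4. The letter E alone is pitch class 4.
Pitch class 4 on E needs no accidental: E.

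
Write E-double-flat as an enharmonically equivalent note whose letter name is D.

Ebb is pitch class 2. The letter D alone is pitch class 2.
Pitch class 2 on D needs no accidental: D.

D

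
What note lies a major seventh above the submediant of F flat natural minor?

The submediant of Fb natural minor is Dbb.
A major seventh (11 semitones) above Dbb lands on the letter C, giving Cb.

Cb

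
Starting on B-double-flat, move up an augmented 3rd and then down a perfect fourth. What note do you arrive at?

A

An augmented third up from Bbb is D (letter D, 5 semitones up).
A perfect fourth down from D is A (letter A, 5 semitones down).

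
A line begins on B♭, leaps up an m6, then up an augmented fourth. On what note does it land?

A minor sixth up from Bb is Gb (letter G, 8 semitones up).
An augmented fourth up from Gb is C (letter C, 6 semitones up).

C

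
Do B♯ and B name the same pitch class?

No

B# is pitch class 0; B is pitch class 11.
The pitch classes differ (0 vs. 11), so they are not enharmonic equivalents.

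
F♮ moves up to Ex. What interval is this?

doubly augmented seventh

Counting letters F–G–A–B–C–D–E gives a seventh.
F→E## = 13 semitones, 2 wider than the major seventh (11), so doubly augmented.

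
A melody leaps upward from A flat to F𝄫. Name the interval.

diminished sixth

The letter names run A→F, a span of 5 letter steps, so the interval is some kind of sixth.
Ab to Fbb is 7 semitones. A major sixth is 9, so 7 makes it diminished.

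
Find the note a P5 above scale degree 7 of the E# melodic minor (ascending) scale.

A##

Scale degree 7 of E# melodic minor (ascending) is D##.
A perfect fifth (7 semitones) above D## lands on the letter A, giving A##.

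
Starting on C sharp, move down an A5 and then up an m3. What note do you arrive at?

Ab

An augmented fifth down from C# is F (letter F, 8 semitones down).
A minor third up from F is Ab (letter A, 3 semitones up).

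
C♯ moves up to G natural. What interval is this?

Counting letters C–D–E–F–G gives a fifth.
C#→G = 6 semitones, 1 narrower than the perfect fifth (7), so diminished.

diminished fifth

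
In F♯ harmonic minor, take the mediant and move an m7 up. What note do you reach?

G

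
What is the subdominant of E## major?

Degree 4 takes the letter 3 steps above E, which is A.
In major, degree 4 sits 5 semitones above the tonic. E## + 5 semitones is pitch class 11, spelled on A as A##.

A##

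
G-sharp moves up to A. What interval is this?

Counting letters G–A gives a second.
G#→A = 1 semitone, 1 narrower than the major second (2), so minor.

minor second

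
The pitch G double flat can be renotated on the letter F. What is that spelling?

F

Plain F sits at the same pitch as Gbb, so on the letter F the same pitch needs a natural: F.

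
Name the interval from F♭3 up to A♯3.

Counting letters F–G–A gives a third.
Fb→A# = 6 semitones, 2 wider than the major third (4), so doubly augmented.

doubly augmented third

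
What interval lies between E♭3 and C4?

major sixth

The letter names run E→C, a span of 5 letter steps, so the interval is some kind of sixth.
Eb to C is 9 semitones. A major sixth is 9, so 9 makes it major.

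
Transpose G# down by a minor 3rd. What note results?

G down a major third is Eb, so the target letter is E.
From G#, a minor third is 3 semitones down: E#.

E#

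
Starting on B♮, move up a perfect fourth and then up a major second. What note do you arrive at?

A perfect fourth up from B is E (letter E, 5 semitones up).
A major second up from E is F# (letter F, 2 semitones up).

F#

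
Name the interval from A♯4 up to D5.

diminished fourth

The letter names run A→D, a span of 3 letter steps, so the interval is some kind of fourth.
A# to D is 4 semitones. A perfect fourth is 5, so 4 makes it diminished.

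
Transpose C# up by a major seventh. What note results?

A seventh above C lands on the letter B.
A major seventh spans 11 semitones, so C# moves to pitch class 0. On the letter B that is B#.

B#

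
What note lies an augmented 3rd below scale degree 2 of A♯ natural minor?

Scale degree 2 of A# natural minor is B#.
An augmented third (5 semitones) below B# lands on the letter G, giving G.

G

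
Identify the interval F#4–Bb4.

diminished fourth

Counting letters F–G–A–B gives a fourth.
F#→Bb = 4 semitones, 1 narrower than the perfect fourth (5), so diminished.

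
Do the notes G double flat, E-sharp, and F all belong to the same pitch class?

Gbb = pitch class 5 and E# = pitch class 5 and F = pitch class 5 — the same pitch class, so they are enharmonic equivalents.

Yes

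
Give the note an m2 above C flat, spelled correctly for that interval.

A second above C lands on the letter D.
A minor second spans 1 semitone, so Cb moves to pitch class 0. On the letter D that is Dbb.

Dbb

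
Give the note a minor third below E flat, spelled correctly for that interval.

C

A third below E lands on the letter C.
A minor third spans 3 semitones, so Eb moves to pitch class 0. On the letter C that is C.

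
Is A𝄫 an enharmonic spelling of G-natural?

Abb is pitch class 7; G is pitch class 7.
All spellings map to pitch class 7, so they are enharmonically equivalent.

Yes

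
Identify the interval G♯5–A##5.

Counting letters G–A gives a second.
G#→A## = 3 semitones, 1 wider than the major second (2), so augmented.

augmented second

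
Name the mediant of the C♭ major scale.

Eb

Degree 3 takes the letter 2 steps above C, which is E.
In major, degree 3 sits 4 semitones above the tonic. Cb + 4 semitones is pitch class 3, spelled on E as Eb.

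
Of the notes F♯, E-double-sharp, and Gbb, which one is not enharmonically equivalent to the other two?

Gbb

In 12-tone equal temperament, enharmonic equivalents share a pitch class. F# is pitch class 6; E## is pitch class 6; Gbb is pitch class 5.
F# and E## share pitch class 6, while Gbb is pitch class 5.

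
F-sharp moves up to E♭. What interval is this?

diminished seventh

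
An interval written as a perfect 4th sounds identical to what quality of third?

augmented

A perfect fourth spans 5 semitones.
A third spanning 5 semitones is augmented (the major third is 4).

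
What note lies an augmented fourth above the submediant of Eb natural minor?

The submediant of Eb natural minor is Cb.
An augmented fourth (6 semitones) above Cb lands on the letter F, giving F.

F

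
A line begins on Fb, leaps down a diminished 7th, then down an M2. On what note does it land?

A diminished seventh down from Fb is G (letter G, 9 semitones down).
A major second down from G is F (letter F, 2 semitones down).

F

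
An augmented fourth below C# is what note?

G

C down a perfect fourth is G, so the target letter is G.
From C#, an augmented fourth is 6 semitones down: G.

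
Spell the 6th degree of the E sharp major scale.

Degree 6 takes the letter 5 steps above E, which is C.
In major, degree 6 sits 9 semitones above the tonic. E# + 9 semitones is pitch class 2, spelled on C as C##.

C##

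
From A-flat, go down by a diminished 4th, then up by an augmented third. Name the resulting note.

G##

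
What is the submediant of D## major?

B##

Degree 6 takes the letter 5 steps above D, which is B.
In major, degree 6 sits 9 semitones above the tonic. D## + 9 semitones is pitch class 1, spelled on B as B##.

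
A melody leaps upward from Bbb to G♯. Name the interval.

doubly augmented sixth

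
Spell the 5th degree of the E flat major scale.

Degree 5 takes the letter 4 steps above E, which is B.
In major, degree 5 sits 7 semitones above the tonic. Eb + 7 semitones is pitch class 10, spelled on B as Bb.

Bb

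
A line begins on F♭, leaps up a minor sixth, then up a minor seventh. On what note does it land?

Cbb

A minor sixth up from Fb is Dbb (letter D, 8 semitones up).
A minor seventh up from Dbb is Cbb (letter C, 10 semitones up).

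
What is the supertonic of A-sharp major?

B#

The A# major scale runs A# B# C## D# E# F## G##.
Degree 2 is B#.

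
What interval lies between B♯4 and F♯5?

diminished fifth

The letter names run B→F, a span of 4 letter steps, so the interval is some kind of fifth.
B# to F# is 6 semitones. A perfect fifth is 7, so 6 makes it diminished.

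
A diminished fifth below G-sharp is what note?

G down a perfect fifth is C, so the target letter is C.
From G#, a diminished fifth is 6 semitones down: C##.

C##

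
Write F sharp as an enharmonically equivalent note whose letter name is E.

Plain E sits 2 semitones below F#, so on the letter E the same pitch needs a double sharp: E##.

E##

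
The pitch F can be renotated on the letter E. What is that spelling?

E#

F is pitch class 5. The letter E alone is pitch class 4.
To reach pitch class 5 from E requires an offset of +1 semitone, i.e. sharp: E#.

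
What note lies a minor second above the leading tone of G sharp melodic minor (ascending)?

The leading tone of G# melodic minor (ascending) is F##.
A minor second (1 semitone) above F## lands on the letter G, giving G#.

G#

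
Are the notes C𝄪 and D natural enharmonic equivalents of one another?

Yes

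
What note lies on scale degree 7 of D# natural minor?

The D# natural minor scale runs D# E# F# G# A# B C#.
Degree 7 is C#.

C#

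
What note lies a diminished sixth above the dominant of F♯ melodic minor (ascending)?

The dominant of F# melodic minor (ascending) is C#.
A diminished sixth (7 semitones) above C# lands on the letter A, giving Ab.

Ab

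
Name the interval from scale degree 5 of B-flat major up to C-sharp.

augmented fifth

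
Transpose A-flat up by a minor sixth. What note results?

Fb

A sixth above A lands on the letter F.
A minor sixth spans 8 semitones, so Ab moves to pitch class 4. On the letter F that is Fb.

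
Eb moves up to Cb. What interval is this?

minor sixth

The letter names run E→C, a span of 5 letter steps, so the interval is some kind of sixth.
Eb to Cb is 8 semitones. A major sixth is 9, so 8 makes it minor.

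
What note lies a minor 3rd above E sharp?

A third above E lands on the letter G.
A minor third spans 3 semitones, so E# moves to pitch class 8. On the letter G that is G#.

G#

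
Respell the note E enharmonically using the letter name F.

Fb

E is pitch class 4. The letter F alone is pitch class 5.
To reach pitch class 4 from F requires an offset of -1 semitone, i.e. flat: Fb.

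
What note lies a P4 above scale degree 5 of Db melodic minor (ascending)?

Db

Scale degree 5 of Db melodic minor (ascending) is Ab.
A perfect fourth (5 semitones) above Ab lands on the letter D, giving Db.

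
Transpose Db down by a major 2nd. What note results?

A second below D lands on the letter C.
A major second spans 2 semitones, so Db moves to pitch class 11. On the letter C that is Cb.

Cb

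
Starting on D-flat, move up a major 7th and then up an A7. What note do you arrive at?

A major seventh up from Db is C (letter C, 11 semitones up).
An augmented seventh up from C is B# (letter B, 12 semitones up).

B#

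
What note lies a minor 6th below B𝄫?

Db

A sixth below B lands on the letter D.
A minor sixth spans 8 semitones, so Bbb moves to pitch class 1. On the letter D that is Db.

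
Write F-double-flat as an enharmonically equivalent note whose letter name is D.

Plain D sits 1 semitone below Fbb, so on the letter D the same pitch needs a sharp: D#.

D#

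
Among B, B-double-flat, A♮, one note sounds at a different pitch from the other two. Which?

In 12-tone equal temperament, enharmonic equivalents share a pitch class. B is pitch class 11; Bbb is pitch class 9; A is pitch class 9.
Bbb and A share pitch class 9, while B is pitch class 11.

B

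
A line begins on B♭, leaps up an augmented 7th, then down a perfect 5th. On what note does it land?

D#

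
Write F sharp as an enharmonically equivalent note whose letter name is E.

E##

F# is pitch class 6. The letter E alone is pitch class 4.
To reach pitch class 6 from E requires an offset of +2 semitones, i.e. double sharp: E##.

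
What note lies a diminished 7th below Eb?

F#

A seventh below E lands on the letter F.
A diminished seventh spans 9 semitones, so Eb moves to pitch class 6. On the letter F that is F#.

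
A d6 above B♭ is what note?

Gbb

B up a major sixth is G#, so the target letter is G.
From Bb, a diminished sixth is 7 semitones up: Gbb.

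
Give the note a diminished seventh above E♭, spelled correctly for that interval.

Dbb

A seventh above E lands on the letter D.
A diminished seventh spans 9 semitones, so Eb moves to pitch class 0. On the letter D that is Dbb.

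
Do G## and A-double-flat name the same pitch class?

Two spellings are enharmonically equivalent only if they share a pitch class.
Here G## → 9, Abb → 7; 7 ≠ 9, so they are not.

No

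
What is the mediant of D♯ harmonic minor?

F#

The D# harmonic minor scale runs D# E# F# G# A# B C##.
Degree 3 is F#.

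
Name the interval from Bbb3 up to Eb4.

augmented fourth

Counting letters B–C–D–E gives a fourth.
Bbb→Eb = 6 semitones, 1 wider than the perfect fourth (5), so augmented.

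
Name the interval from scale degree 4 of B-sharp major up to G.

Scale degree 4 of B# major is E#.
E# up to G: letters E→G make it a third; 2 semitones makes it diminished.

diminished third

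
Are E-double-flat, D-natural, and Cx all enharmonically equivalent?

Yes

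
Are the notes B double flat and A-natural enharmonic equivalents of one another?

Bbb is pitch class 9; A is pitch class 9.
All spellings map to pitch class 9, so they are enharmonically equivalent.

Yes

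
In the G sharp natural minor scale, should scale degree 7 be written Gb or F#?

Each scale degree takes a distinct letter name. Degree 7 of a scale on G must use the letter F.
F# and Gb are enharmonically the same pitch, but only F# uses the letter F, so it is the correct spelling here.

F#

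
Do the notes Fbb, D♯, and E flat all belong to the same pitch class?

Yes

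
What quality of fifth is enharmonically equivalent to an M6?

A major sixth spans 9 semitones.
A fifth spanning 9 semitones is doubly augmented (the perfect fifth is 7).

doubly augmented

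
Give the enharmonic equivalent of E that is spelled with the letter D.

Plain D sits 2 semitones below E, so on the letter D the same pitch needs a double sharp: D##.

D##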